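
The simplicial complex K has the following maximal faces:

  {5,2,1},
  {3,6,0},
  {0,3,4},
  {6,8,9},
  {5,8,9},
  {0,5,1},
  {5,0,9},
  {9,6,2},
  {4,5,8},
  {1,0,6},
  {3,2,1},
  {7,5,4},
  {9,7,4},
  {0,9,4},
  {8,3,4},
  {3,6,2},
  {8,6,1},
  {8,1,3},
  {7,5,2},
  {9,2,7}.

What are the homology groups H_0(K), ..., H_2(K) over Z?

H_0 ≅ Z,  H_1 ≅ Z × Z/2,  H_2 = 0.

Fix the vertex order 0 < 1 < 2 < 3 < 4 < 5 < 6 < 7 < 8 < 9 and write every simplex with vertices in increasing order. Then dim K = 2 and the simplices of K are:

  0-simplices (10): [0], [1], [2], [3], [4], [5], [6], [7], [8], [9]
  1-simplices (30): (30 of them)
  2-simplices (20): (20 of them)

giving chain groups C_0 ≅ Z^10, C_1 ≅ Z^30, C_2 ≅ Z^20.

∂_1: C_1 → C_0 maps an edge to its endpoints' difference, ∂[p,q] = q − p. For instance
  ∂[2,7] = [7] − [2].
This gives a 10×30 integer matrix of rank 9; reducing to Smith normal form yields diagonal entries (1,1,1,1,1,1,1,1,1).

∂_2: C_2 → C_1 maps a triangle to the signed sum of its edges. For instance
  ∂[6,8,9] = [8,9] − [6,9] + [6,8],
  ∂[2,3,6] = [3,6] − [2,6] + [2,3].
The resulting 30×20 matrix has rank 20, and its Smith normal form has invariant factors (1,1,1,1,1,1,1,1,1,1,1,1,1,1,1,1,1,1,1,2).

From H_k ≅ ker(∂_k) / im(∂_{k+1}) we obtain:

  H_0: rank C_0 − rank ∂_1 = 10 − 9 = 1, and the invariant factors of ∂_1 are all 1, so H_0 ≅ Z.
  H_1: rank ker ∂_1 − rank ∂_2 = (30 − 9) − 20 = 1, and ∂_2 has invariant factor 2 > 1, so H_1 ≅ Z × Z/2.
  H_2: rank ker ∂_2 − rank ∂_3 = (20 − 20) − 0 = 0, and there is no ∂_3, so H_2 ≅ 0.

As a check, the Euler characteristic is 10 − 30 + 20 = 0, which agrees with 1 − 1 + 0 = 0.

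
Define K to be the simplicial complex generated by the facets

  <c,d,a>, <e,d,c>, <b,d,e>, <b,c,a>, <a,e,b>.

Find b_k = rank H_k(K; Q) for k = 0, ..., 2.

Take the total order a < b < c < d < e on the vertex set. Then K (dimension 2) consists of the simplices:

  0-simplices (5): a, b, c, d, e
  1-simplices (10): ab, ac, ad, ae, bc, bd, be, cd, ce, de
  2-simplices (5): abc, abe, acd, bde, cde

Hence C_0 ≅ Z^5, C_1 ≅ Z^10, C_2 ≅ Z^5.

∂_1: C_1 → C_0 is given by ∂[p,q] = [q] − [p]. For instance
  ∂ac = c − a.
As a 5×10 matrix over Z this has rank 4, with invariant factors (1,1,1,1).

Boundary ∂_2: C_2 → C_1 maps a triangle to the signed sum of its edges. For instance
  ∂acd = cd − ad + ac,
  ∂abc = bc − ac + ab.
The resulting 10×5 matrix has rank 5, and its Smith normal form has invariant factors (1,1,1,1,1).

Now H_k = ker ∂_k / im ∂_{k+1}, so:

  H_0: rank C_0 − rank ∂_1 = 5 − 4 = 1, and the invariant factors of ∂_1 are all 1, so H_0 ≅ Z.
  H_1: rank ker ∂_1 − rank ∂_2 = (10 − 4) − 5 = 1, and the invariant factors of ∂_2 are all 1, so H_1 ≅ Z.
  H_2: rank ker ∂_2 − rank ∂_3 = (5 − 5) − 0 = 0, and there is no ∂_3, so H_2 ≅ 0.

Hence the Betti numbers are b_0 = 1, b_1 = 1, b_2 = 0.

b_0 = 1, b_1 = 1, b_2 = 0.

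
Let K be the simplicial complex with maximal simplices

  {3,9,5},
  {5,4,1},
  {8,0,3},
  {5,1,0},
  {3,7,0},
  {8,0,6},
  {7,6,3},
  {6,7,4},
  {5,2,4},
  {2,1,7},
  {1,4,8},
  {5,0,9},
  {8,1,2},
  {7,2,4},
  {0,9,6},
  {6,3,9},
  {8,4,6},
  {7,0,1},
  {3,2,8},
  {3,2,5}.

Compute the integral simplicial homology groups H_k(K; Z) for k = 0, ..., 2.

H_0 = Z,  H_1 = Z × Z/2,  H_2 = 0.

Take the total order 0 < 1 < 2 < 3 < 4 < 5 < 6 < 7 < 8 < 9 on the vertex set. Then K (dimension 2) consists of the simplices:

  0-simplices (10): [0], [1], [2], [3], [4], [5], [6], [7], [8], [9]
  1-simplices (30): (30 of them)
  2-simplices (20): (20 of them)

giving chain groups C_0 ≅ Z^10, C_1 ≅ Z^30, C_2 ≅ Z^20.

∂_1: C_1 → C_0 sends each edge [p,q] (with p < q) to q − p. For instance
  ∂[2,7] = [7] − [2].
As a 10×30 matrix over Z this has rank 9, with invariant factors (1,1,1,1,1,1,1,1,1).

∂_2: C_2 → C_1 maps a triangle to the signed sum of its edges. For instance
  ∂[1,4,8] = [4,8] − [1,8] + [1,4],
  ∂[0,3,7] = [3,7] − [0,7] + [0,3].
This gives a 30×20 integer matrix of rank 20; reducing to Smith normal form yields diagonal entries (1,1,1,1,1,1,1,1,1,1,1,1,1,1,1,1,1,1,1,2).

From H_k ≅ ker(∂_k) / im(∂_{k+1}) we obtain:

  H_0: rank C_0 − rank ∂_1 = 10 − 9 = 1, and the invariant factors of ∂_1 are all 1, so H_0 = Z.
  H_1: rank ker ∂_1 − rank ∂_2 = (30 − 9) − 20 = 1, and ∂_2 has invariant factor 2 > 1, so H_1 = Z × Z/2.
  H_2: rank ker ∂_2 − rank ∂_3 = (20 − 20) − 0 = 0, and there is no ∂_3, so H_2 = 0.

As a check, the Euler characteristic is 10 − 30 + 20 = 0, which agrees with 1 − 1 + 0 = 0.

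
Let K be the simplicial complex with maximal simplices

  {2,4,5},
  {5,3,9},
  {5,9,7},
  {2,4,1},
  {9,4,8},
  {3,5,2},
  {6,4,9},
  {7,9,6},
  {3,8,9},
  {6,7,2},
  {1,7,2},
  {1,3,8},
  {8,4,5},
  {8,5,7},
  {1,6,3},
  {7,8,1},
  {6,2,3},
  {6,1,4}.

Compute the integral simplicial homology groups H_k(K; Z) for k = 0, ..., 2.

Take the total order 1 < 2 < 3 < 4 < 5 < 6 < 7 < 8 < 9 on the vertex set. Then K (dimension 2) consists of the simplices:

  0-simplices (9): [1], [2], [3], [4], [5], [6], [7], [8], [9]
  1-simplices (27): (27 of them)
  2-simplices (18): [1,2,4], [1,2,7], [1,3,6], [1,3,8], [1,4,6], [1,7,8], [2,3,5], [2,3,6], [2,4,5], [2,6,7], [3,5,9], [3,8,9], [4,5,8], [4,6,9], [4,8,9], [5,7,8], [5,7,9], [6,7,9]

Hence C_0 ≅ Z^9, C_1 ≅ Z^27, C_2 ≅ Z^18.

Boundary ∂_1: C_1 → C_0 maps an edge to its endpoints' difference, ∂[p,q] = q − p. For instance
  ∂[6,9] = [9] − [6].
As a 9×27 matrix over Z this has rank 8, with invariant factors (1,1,1,1,1,1,1,1).

The boundary map ∂_2: C_2 → C_1 maps a triangle to the signed sum of its edges. For instance
  ∂[1,3,8] = [3,8] − [1,8] + [1,3],
  ∂[5,7,9] = [7,9] − [5,9] + [5,7].
This gives a 27×18 integer matrix of rank 18; reducing to Smith normal form yields diagonal entries (1,1,1,1,1,1,1,1,1,1,1,1,1,1,1,1,1,2).

Computing H_k = (kernel of ∂_k) / (image of ∂_{k+1}):

  H_0: rank C_0 − rank ∂_1 = 9 − 8 = 1, and the invariant factors of ∂_1 are all 1, so H_0 ≅ Z.
  H_1: rank ker ∂_1 − rank ∂_2 = (27 − 8) − 18 = 1, and ∂_2 has invariant factor 2 > 1, so H_1 ≅ Z ⊕ Z/2.
  H_2: rank ker ∂_2 − rank ∂_3 = (18 − 18) − 0 = 0, and there is no ∂_3, so H_2 ≅ 0.

As a check, the Euler characteristic is 9 − 27 + 18 = 0, which agrees with 1 − 1 + 0 = 0.
(K is a triangulation of the Klein bottle.)

H_0 ≅ Z,  H_1 ≅ Z ⊕ Z/2,  H_2 = 0.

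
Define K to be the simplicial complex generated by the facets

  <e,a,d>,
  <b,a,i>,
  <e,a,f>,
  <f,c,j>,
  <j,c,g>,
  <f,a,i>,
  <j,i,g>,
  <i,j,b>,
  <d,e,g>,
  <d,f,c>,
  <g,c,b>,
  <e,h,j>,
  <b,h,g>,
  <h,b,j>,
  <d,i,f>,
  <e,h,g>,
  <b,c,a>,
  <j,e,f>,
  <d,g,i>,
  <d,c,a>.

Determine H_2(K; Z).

H_2 ≅ 0.

Take the total order a < b < c < d < e < f < g < h < i < j on the vertex set. Then K (dimension 2) consists of the simplices:

  0-simplices (10): a, b, c, d, e, f, g, h, i, j
  1-simplices (30): ab, ac, ad, ae, af, ai, bc, bg, bh, bi, bj, cd, cf, cg, cj, de, df, dg, di, ef, eg, eh, ej, fi, fj, gh, gi, gj, hj, ij
  2-simplices (20): abc, abi, acd, ade, aef, afi, bcg, bgh, bhj, bij, cdf, cfj, cgj, deg, dfi, dgi, efj, egh, ehj, gij

giving chain groups C_0 ≅ Z^10, C_1 ≅ Z^30, C_2 ≅ Z^20.

The boundary map ∂_1: C_1 → C_0 sends each edge [p,q] (with p < q) to q − p.
This gives a 10×30 integer matrix of rank 9; reducing to Smith normal form yields diagonal entries (1,1,1,1,1,1,1,1,1).

∂_2: C_2 → C_1 acts by ∂[p,q,r] = [q,r] − [p,r] + [p,q]. For instance
  ∂abi = bi − ai + ab,
  ∂aef = ef − af + ae.
This gives a 30×20 integer matrix of rank 20; reducing to Smith normal form yields diagonal entries (1,1,1,1,1,1,1,1,1,1,1,1,1,1,1,1,1,1,1,2).

From H_k ≅ ker(∂_k) / im(∂_{k+1}) we obtain:

  H_2: rank ker ∂_2 − rank ∂_3 = (20 − 20) − 0 = 0, and there is no ∂_3, so H_2 = 0.

(K is a triangulation of the Klein bottle.)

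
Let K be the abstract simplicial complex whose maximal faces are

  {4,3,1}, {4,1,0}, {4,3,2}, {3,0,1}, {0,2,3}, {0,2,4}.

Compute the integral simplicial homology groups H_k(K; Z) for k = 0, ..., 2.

Take the total order 0 < 1 < 2 < 3 < 4 on the vertex set. Then K (dimension 2) consists of the simplices:

  0-simplices (5): [0], [1], [2], [3], [4]
  1-simplices (9): [0,1], [0,2], [0,3], [0,4], [1,3], [1,4], [2,3], [2,4], [3,4]
  2-simplices (6): [0,1,3], [0,1,4], [0,2,3], [0,2,4], [1,3,4], [2,3,4]

giving chain groups C_0 ≅ Z^5, C_1 ≅ Z^9, C_2 ≅ Z^6.

∂_1: C_1 → C_0 maps an edge to its endpoints' difference, ∂[p,q] = q − p. For instance
  ∂[0,4] = [4] − [0].
This gives a 5×9 integer matrix of rank 4; reducing to Smith normal form yields diagonal entries (1,1,1,1).

Boundary ∂_2: C_2 → C_1 maps a triangle to the signed sum of its edges. For instance
  ∂[0,1,3] = [1,3] − [0,3] + [0,1],
  ∂[0,2,4] = [2,4] − [0,4] + [0,2].
The resulting 9×6 matrix has rank 5, and its Smith normal form has invariant factors (1,1,1,1,1).

Reading off H_k = ker ∂_k / im ∂_{k+1}:

  H_0: rank C_0 − rank ∂_1 = 5 − 4 = 1, and the invariant factors of ∂_1 are all 1, so H_0 ≅ Z.
  H_1: rank ker ∂_1 − rank ∂_2 = (9 − 4) − 5 = 0, and the invariant factors of ∂_2 are all 1, so H_1 ≅ 0.
  H_2: rank ker ∂_2 − rank ∂_3 = (6 − 5) − 0 = 1, and there is no ∂_3, so H_2 ≅ Z.

(K is a triangulation of the 2-sphere S^2.)

H_0 ≅ Z,  H_1 = 0,  H_2 ≅ Z.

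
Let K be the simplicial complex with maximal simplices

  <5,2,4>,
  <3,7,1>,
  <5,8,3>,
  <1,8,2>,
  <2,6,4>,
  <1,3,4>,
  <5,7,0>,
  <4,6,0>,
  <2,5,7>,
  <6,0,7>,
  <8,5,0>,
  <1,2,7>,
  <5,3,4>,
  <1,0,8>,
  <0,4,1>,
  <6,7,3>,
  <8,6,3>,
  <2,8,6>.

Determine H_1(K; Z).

Fix the vertex order 0 < 1 < 2 < 3 < 4 < 5 < 6 < 7 < 8 and write every simplex with vertices in increasing order. Then dim K = 2 and the simplices of K are:

  0-simplices (9): [0], [1], [2], [3], [4], [5], [6], [7], [8]
  1-simplices (27): (27 of them)
  2-simplices (18): [0,1,4], [0,1,8], [0,4,6], [0,5,7], [0,5,8], [0,6,7], [1,2,7], [1,2,8], [1,3,4], [1,3,7], [2,4,5], [2,4,6], [2,5,7], [2,6,8], [3,4,5], [3,5,8], [3,6,7], [3,6,8]

so the chain groups are C_0 ≅ Z^9, C_1 ≅ Z^27, C_2 ≅ Z^18.

The boundary map ∂_1: C_1 → C_0 maps an edge to its endpoints' difference, ∂[p,q] = q − p.
The resulting 9×27 matrix has rank 8, and its Smith normal form has invariant factors (1,1,1,1,1,1,1,1).

Boundary ∂_2: C_2 → C_1 maps a triangle to the signed sum of its edges. For instance
  ∂[3,6,7] = [6,7] − [3,7] + [3,6],
  ∂[2,6,8] = [6,8] − [2,8] + [2,6].
This gives a 27×18 integer matrix of rank 17; reducing to Smith normal form yields diagonal entries (1,1,1,1,1,1,1,1,1,1,1,1,1,1,1,1,1).

Now H_k = ker ∂_k / im ∂_{k+1}, so:

  H_1: rank ker ∂_1 − rank ∂_2 = (27 − 8) − 17 = 2, and the invariant factors of ∂_2 are all 1, so H_1 = Z^2.

H_1 = Z^2.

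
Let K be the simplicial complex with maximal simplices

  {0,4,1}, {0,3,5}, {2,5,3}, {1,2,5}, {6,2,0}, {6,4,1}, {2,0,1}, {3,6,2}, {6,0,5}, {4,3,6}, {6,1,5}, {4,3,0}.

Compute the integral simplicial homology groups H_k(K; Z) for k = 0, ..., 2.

H_0 ≅ Z,  H_1 ≅ Z/2,  H_2 = 0.

K has 7 vertices, 18 edges, 12 triangles.
rank ∂_0 = 0, rank ∂_1 = 6 ⇒ b_0 = 7 − 0 − 6 = 1; all invariant factors of ∂_1 are 1 so no torsion. So H_0 = Z.
rank ∂_1 = 6, rank ∂_2 = 12 ⇒ b_1 = 18 − 6 − 12 = 0; ∂_2 has invariant factor(s) [2] giving torsion. So H_1 = Z/2.
rank ∂_2 = 12, rank ∂_3 = 0 ⇒ b_2 = 12 − 12 − 0 = 0. So H_2 = 0.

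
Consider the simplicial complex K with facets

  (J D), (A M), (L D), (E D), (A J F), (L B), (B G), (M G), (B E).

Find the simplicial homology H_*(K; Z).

Fix the vertex order A < B < D < E < F < G < J < L < M and write every simplex with vertices in increasing order. Then dim K = 2 and the simplices of K are:

  0-simplices (9): A, B, D, E, F, G, J, L, M
  1-simplices (11): AF, AJ, AM, BE, BG, BL, DE, DJ, DL, FJ, GM
  2-simplices (1): AFJ

Hence C_0 ≅ Z^9, C_1 ≅ Z^11, C_2 ≅ Z^1.

Boundary ∂_1: C_1 → C_0 maps an edge to its endpoints' difference, ∂[p,q] = q − p. For instance
  ∂DL = L − D.
The resulting 9×11 matrix has rank 8, and its Smith normal form has invariant factors (1,1,1,1,1,1,1,1).

Boundary ∂_2: C_2 → C_1 maps a triangle to the signed sum of its edges. For instance
  ∂AFJ = FJ − AJ + AF.
This gives a 11×1 integer matrix of rank 1; reducing to Smith normal form yields diagonal entries (1).

From H_k ≅ ker(∂_k) / im(∂_{k+1}) we obtain:

  H_0: rank C_0 − rank ∂_1 = 9 − 8 = 1, and the invariant factors of ∂_1 are all 1, so H_0 ≅ Z.
  H_1: rank ker ∂_1 − rank ∂_2 = (11 − 8) − 1 = 2, and the invariant factors of ∂_2 are all 1, so H_1 ≅ Z^2.
  H_2: rank ker ∂_2 − rank ∂_3 = (1 − 1) − 0 = 0, and there is no ∂_3, so H_2 ≅ 0.

As a check, the Euler characteristic is 9 − 11 + 1 = -1, which agrees with 1 − 2 + 0 = -1.

H_0 ≅ Z,  H_1 ≅ Z^2,  H_2 = 0.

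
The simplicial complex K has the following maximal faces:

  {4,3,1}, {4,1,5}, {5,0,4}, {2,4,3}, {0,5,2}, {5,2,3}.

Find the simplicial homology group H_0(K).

Order the vertices as 0 < 1 < 2 < 3 < 4 < 5. Listing each simplex with vertices in this order, K has dimension 2 with simplices:

  0-simplices (6): [0], [1], [2], [3], [4], [5]
  1-simplices (12): [0,2], [0,4], [0,5], [1,3], [1,4], [1,5], [2,3], [2,4], [2,5], [3,4], [3,5], [4,5]
  2-simplices (6): [0,2,5], [0,4,5], [1,3,4], [1,4,5], [2,3,4], [2,3,5]

Hence C_0 ≅ Z^6, C_1 ≅ Z^12, C_2 ≅ Z^6.

∂_1: C_1 → C_0 maps an edge to its endpoints' difference, ∂[p,q] = q − p.
This gives a 6×12 integer matrix of rank 5; reducing to Smith normal form yields diagonal entries (1,1,1,1,1).

The boundary map ∂_2: C_2 → C_1 sends each 2-simplex [p,q,r] to [q,r] − [p,r] + [p,q]. For instance
  ∂[2,3,4] = [3,4] − [2,4] + [2,3],
  ∂[0,4,5] = [4,5] − [0,5] + [0,4].
The resulting 12×6 matrix has rank 6, and its Smith normal form has invariant factors (1,1,1,1,1,1).

From H_k ≅ ker(∂_k) / im(∂_{k+1}) we obtain:

  H_0: rank C_0 − rank ∂_1 = 6 − 5 = 1, and the invariant factors of ∂_1 are all 1, so H_0 ≅ Z.

H_0 = Z.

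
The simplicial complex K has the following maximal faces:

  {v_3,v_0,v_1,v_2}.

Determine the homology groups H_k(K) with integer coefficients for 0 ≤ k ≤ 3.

H_0 ≅ Z,  H_1 = 0,  H_2 = 0,  H_3 = 0.

Take the total order v_0 < v_1 < v_2 < v_3 on the vertex set. Then K (dimension 3) consists of the simplices:

  0-simplices (4): [v_0], [v_1], [v_2], [v_3]
  1-simplices (6): [v_0,v_1], [v_0,v_2], [v_0,v_3], [v_1,v_2], [v_1,v_3], [v_2,v_3]
  2-simplices (4): [v_0,v_1,v_2], [v_0,v_1,v_3], [v_0,v_2,v_3], [v_1,v_2,v_3]
  3-simplices (1): [v_0,v_1,v_2,v_3]

giving chain groups C_0 ≅ Z^4, C_1 ≅ Z^6, C_2 ≅ Z^4, C_3 ≅ Z^1.

Boundary ∂_1: C_1 → C_0 maps an edge to its endpoints' difference, ∂[p,q] = q − p. For instance
  ∂[v_1,v_2] = [v_2] − [v_1].
The 4×6 boundary matrix has rank 3 and Smith normal form diag(1,1,1).

∂_2: C_2 → C_1 sends each 2-simplex [p,q,r] to [q,r] − [p,r] + [p,q]. For instance
  ∂[v_0,v_2,v_3] = [v_2,v_3] − [v_0,v_3] + [v_0,v_2],
  ∂[v_1,v_2,v_3] = [v_2,v_3] − [v_1,v_3] + [v_1,v_2].
This gives a 6×4 integer matrix of rank 3; reducing to Smith normal form yields diagonal entries (1,1,1).

Boundary ∂_3: C_3 → C_2 sends each 3-simplex σ to the alternating sum Σ_i (−1)^i (σ with its i-th vertex removed). For instance
  ∂[v_0,v_1,v_2,v_3] = [v_1,v_2,v_3] − [v_0,v_2,v_3] + [v_0,v_1,v_3] − [v_0,v_1,v_2].
As a 4×1 matrix over Z this has rank 1, with invariant factors (1).

Computing H_k = (kernel of ∂_k) / (image of ∂_{k+1}):

  H_0: rank C_0 − rank ∂_1 = 4 − 3 = 1, and the invariant factors of ∂_1 are all 1, so H_0 ≅ Z.
  H_1: rank ker ∂_1 − rank ∂_2 = (6 − 3) − 3 = 0, and the invariant factors of ∂_2 are all 1, so H_1 ≅ 0.
  H_2: rank ker ∂_2 − rank ∂_3 = (4 − 3) − 1 = 0, and the invariant factors of ∂_3 are all 1, so H_2 ≅ 0.
  H_3: rank ker ∂_3 − rank ∂_4 = (1 − 1) − 0 = 0, and there is no ∂_4, so H_3 ≅ 0.

As a check, the Euler characteristic is 4 − 6 + 4 − 1 = 1, which agrees with 1 − 0 + 0 − 0 = 1.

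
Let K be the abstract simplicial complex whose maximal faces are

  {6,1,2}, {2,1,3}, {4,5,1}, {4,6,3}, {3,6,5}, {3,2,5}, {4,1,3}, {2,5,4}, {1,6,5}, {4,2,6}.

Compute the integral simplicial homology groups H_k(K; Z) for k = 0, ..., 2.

Take the total order 1 < 2 < 3 < 4 < 5 < 6 on the vertex set. Then K (dimension 2) consists of the simplices:

  0-simplices (6): [1], [2], [3], [4], [5], [6]
  1-simplices (15): [1,2], [1,3], [1,4], [1,5], [1,6], [2,3], [2,4], [2,5], [2,6], [3,4], [3,5], [3,6], [4,5], [4,6], [5,6]
  2-simplices (10): [1,2,3], [1,2,6], [1,3,4], [1,4,5], [1,5,6], [2,3,5], [2,4,5], [2,4,6], [3,4,6], [3,5,6]

giving chain groups C_0 ≅ Z^6, C_1 ≅ Z^15, C_2 ≅ Z^10.

∂_1: C_1 → C_0 is given by ∂[p,q] = [q] − [p].
This gives a 6×15 integer matrix of rank 5; reducing to Smith normal form yields diagonal entries (1,1,1,1,1).

The boundary map ∂_2: C_2 → C_1 acts by ∂[p,q,r] = [q,r] − [p,r] + [p,q]. For instance
  ∂[1,2,6] = [2,6] − [1,6] + [1,2],
  ∂[1,4,5] = [4,5] − [1,5] + [1,4].
The resulting 15×10 matrix has rank 10, and its Smith normal form has invariant factors (1,1,1,1,1,1,1,1,1,2).

Now H_k = ker ∂_k / im ∂_{k+1}, so:

  H_0: rank C_0 − rank ∂_1 = 6 − 5 = 1, and the invariant factors of ∂_1 are all 1, so H_0 = Z.
  H_1: rank ker ∂_1 − rank ∂_2 = (15 − 5) − 10 = 0, and ∂_2 has invariant factor 2 > 1, so H_1 = Z/2.
  H_2: rank ker ∂_2 − rank ∂_3 = (10 − 10) − 0 = 0, and there is no ∂_3, so H_2 = 0.

As a check, the Euler characteristic is 6 − 15 + 10 = 1, which agrees with 1 − 0 + 0 = 1.

H_0 ≅ Z,  H_1 ≅ Z/2,  H_2 = 0.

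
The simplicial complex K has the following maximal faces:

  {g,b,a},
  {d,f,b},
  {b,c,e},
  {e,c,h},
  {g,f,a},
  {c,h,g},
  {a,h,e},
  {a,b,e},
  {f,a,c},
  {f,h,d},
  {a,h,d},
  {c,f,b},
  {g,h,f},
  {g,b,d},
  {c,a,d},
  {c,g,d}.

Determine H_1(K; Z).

Take the total order a < b < c < d < e < f < g < h on the vertex set. Then K (dimension 2) consists of the simplices:

  0-simplices (8): a, b, c, d, e, f, g, h
  1-simplices (24): ab, ac, ad, ae, af, ag, ah, bc, bd, be, bf, bg, cd, ce, cf, cg, ch, df, dg, dh, eh, fg, fh, gh
  2-simplices (16): abe, abg, acd, acf, adh, aeh, afg, bce, bcf, bdf, bdg, cdg, ceh, cgh, dfh, fgh

giving chain groups C_0 ≅ Z^8, C_1 ≅ Z^24, C_2 ≅ Z^16.

∂_1: C_1 → C_0 is given by ∂[p,q] = [q] − [p].
As a 8×24 matrix over Z this has rank 7, with invariant factors (1,1,1,1,1,1,1).

Boundary ∂_2: C_2 → C_1 sends each 2-simplex [p,q,r] to [q,r] − [p,r] + [p,q]. For instance
  ∂aeh = eh − ah + ae,
  ∂cdg = dg − cg + cd.
The resulting 24×16 matrix has rank 15, and its Smith normal form has invariant factors (1,1,1,1,1,1,1,1,1,1,1,1,1,1,1).

Computing H_k = (kernel of ∂_k) / (image of ∂_{k+1}):

  H_1: rank ker ∂_1 − rank ∂_2 = (24 − 7) − 15 = 2, and the invariant factors of ∂_2 are all 1, so H_1 = Z^2.

(K is a triangulation of the torus T^2.)

H_1 = Z^2.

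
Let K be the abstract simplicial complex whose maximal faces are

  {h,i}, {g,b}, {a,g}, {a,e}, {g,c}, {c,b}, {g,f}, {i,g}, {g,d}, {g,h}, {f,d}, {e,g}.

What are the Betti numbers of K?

K has 9 vertices, 12 edges.
rank ∂_0 = 0, rank ∂_1 = 8 ⇒ b_0 = 9 − 0 − 8 = 1; all invariant factors of ∂_1 are 1 so no torsion. So H_0 = Z.
rank ∂_1 = 8, rank ∂_2 = 0 ⇒ b_1 = 12 − 8 − 0 = 4. So H_1 = Z^4.

b_0 = 1, b_1 = 4.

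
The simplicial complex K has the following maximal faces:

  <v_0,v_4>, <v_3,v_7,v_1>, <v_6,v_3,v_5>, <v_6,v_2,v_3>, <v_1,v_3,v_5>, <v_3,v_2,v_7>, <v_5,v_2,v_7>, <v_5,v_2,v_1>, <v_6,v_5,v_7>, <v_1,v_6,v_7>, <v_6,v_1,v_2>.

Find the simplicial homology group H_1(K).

Fix the vertex order v_0 < v_1 < v_2 < v_3 < v_4 < v_5 < v_6 < v_7 and write every simplex with vertices in increasing order. Then dim K = 2 and the simplices of K are:

  0-simplices (8): [v_0], [v_1], [v_2], [v_3], [v_4], [v_5], [v_6], [v_7]
  1-simplices (16): (16 of them)
  2-simplices (10): [v_1,v_2,v_5], [v_1,v_2,v_6], [v_1,v_3,v_5], [v_1,v_3,v_7], [v_1,v_6,v_7], [v_2,v_3,v_6], [v_2,v_3,v_7], [v_2,v_5,v_7], [v_3,v_5,v_6], [v_5,v_6,v_7]

Hence C_0 ≅ Z^8, C_1 ≅ Z^16, C_2 ≅ Z^10.

Boundary ∂_1: C_1 → C_0 is given by ∂[p,q] = [q] − [p]. For instance
  ∂[v_3,v_6] = [v_6] − [v_3].
The resulting 8×16 matrix has rank 6, and its Smith normal form has invariant factors (1,1,1,1,1,1).

∂_2: C_2 → C_1 maps a triangle to the signed sum of its edges. For instance
  ∂[v_2,v_3,v_6] = [v_3,v_6] − [v_2,v_6] + [v_2,v_3],
  ∂[v_2,v_3,v_7] = [v_3,v_7] − [v_2,v_7] + [v_2,v_3].
The resulting 16×10 matrix has rank 10, and its Smith normal form has invariant factors (1,1,1,1,1,1,1,1,1,2).

From H_k ≅ ker(∂_k) / im(∂_{k+1}) we obtain:

  H_1: rank ker ∂_1 − rank ∂_2 = (16 − 6) − 10 = 0, and ∂_2 has invariant factor 2 > 1, so H_1 = Z/2Z.

H_1 ≅ Z/2Z.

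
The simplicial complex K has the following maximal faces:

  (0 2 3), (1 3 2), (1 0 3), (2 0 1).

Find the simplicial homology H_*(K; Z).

Fix the vertex order 0 < 1 < 2 < 3 and write every simplex with vertices in increasing order. Then dim K = 2 and the simplices of K are:

  0-simplices (4): [0], [1], [2], [3]
  1-simplices (6): [0,1], [0,2], [0,3], [1,2], [1,3], [2,3]
  2-simplices (4): [0,1,2], [0,1,3], [0,2,3], [1,2,3]

giving chain groups C_0 ≅ Z^4, C_1 ≅ Z^6, C_2 ≅ Z^4.

∂_1: C_1 → C_0 maps an edge to its endpoints' difference, ∂[p,q] = q − p. For instance
  ∂[0,3] = [3] − [0].
The resulting 4×6 matrix has rank 3, and its Smith normal form has invariant factors (1,1,1).

The boundary map ∂_2: C_2 → C_1 maps a triangle to the signed sum of its edges. For instance
  ∂[1,2,3] = [2,3] − [1,3] + [1,2],
  ∂[0,1,3] = [1,3] − [0,3] + [0,1].
The 6×4 boundary matrix has rank 3 and Smith normal form diag(1,1,1).

Now H_k = ker ∂_k / im ∂_{k+1}, so:

  H_0: rank C_0 − rank ∂_1 = 4 − 3 = 1, and the invariant factors of ∂_1 are all 1, so H_0 ≅ Z.
  H_1: rank ker ∂_1 − rank ∂_2 = (6 − 3) − 3 = 0, and the invariant factors of ∂_2 are all 1, so H_1 ≅ 0.
  H_2: rank ker ∂_2 − rank ∂_3 = (4 − 3) − 0 = 1, and there is no ∂_3, so H_2 ≅ Z.

H_0 ≅ Z,  H_1 = 0,  H_2 ≅ Z.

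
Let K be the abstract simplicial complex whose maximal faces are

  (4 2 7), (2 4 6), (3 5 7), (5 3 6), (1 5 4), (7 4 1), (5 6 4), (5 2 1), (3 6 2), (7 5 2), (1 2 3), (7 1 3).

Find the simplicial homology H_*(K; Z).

Take the total order 1 < 2 < 3 < 4 < 5 < 6 < 7 on the vertex set. Then K (dimension 2) consists of the simplices:

  0-simplices (7): [1], [2], [3], [4], [5], [6], [7]
  1-simplices (18): [1,2], [1,3], [1,4], [1,5], [1,7], [2,3], [2,4], [2,5], [2,6], [2,7], [3,5], [3,6], [3,7], [4,5], [4,6], [4,7], [5,6], [5,7]
  2-simplices (12): [1,2,3], [1,2,5], [1,3,7], [1,4,5], [1,4,7], [2,3,6], [2,4,6], [2,4,7], [2,5,7], [3,5,6], [3,5,7], [4,5,6]

Hence C_0 ≅ Z^7, C_1 ≅ Z^18, C_2 ≅ Z^12.

∂_1: C_1 → C_0 is given by ∂[p,q] = [q] − [p].
The 7×18 boundary matrix has rank 6 and Smith normal form diag(1,1,1,1,1,1).

Boundary ∂_2: C_2 → C_1 sends each 2-simplex [p,q,r] to [q,r] − [p,r] + [p,q]. For instance
  ∂[4,5,6] = [5,6] − [4,6] + [4,5],
  ∂[2,3,6] = [3,6] − [2,6] + [2,3].
This gives a 18×12 integer matrix of rank 12; reducing to Smith normal form yields diagonal entries (1,1,1,1,1,1,1,1,1,1,1,2).

Computing H_k = (kernel of ∂_k) / (image of ∂_{k+1}):

  H_0: rank C_0 − rank ∂_1 = 7 − 6 = 1, and the invariant factors of ∂_1 are all 1, so H_0 = Z.
  H_1: rank ker ∂_1 − rank ∂_2 = (18 − 6) − 12 = 0, and ∂_2 has invariant factor 2 > 1, so H_1 = Z/2.
  H_2: rank ker ∂_2 − rank ∂_3 = (12 − 12) − 0 = 0, and there is no ∂_3, so H_2 = 0.

(K is a triangulation of the real projective plane RP^2.)

H_0 ≅ Z,  H_1 ≅ Z/2,  H_2 = 0.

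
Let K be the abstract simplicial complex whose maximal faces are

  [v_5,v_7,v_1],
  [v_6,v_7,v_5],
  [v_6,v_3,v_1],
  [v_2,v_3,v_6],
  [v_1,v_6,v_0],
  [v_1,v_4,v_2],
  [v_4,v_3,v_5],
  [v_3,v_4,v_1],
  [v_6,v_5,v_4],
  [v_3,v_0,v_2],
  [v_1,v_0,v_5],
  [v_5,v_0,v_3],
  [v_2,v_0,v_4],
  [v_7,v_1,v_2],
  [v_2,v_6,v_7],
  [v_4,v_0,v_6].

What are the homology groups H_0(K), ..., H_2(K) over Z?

Take the total order v_0 < v_1 < v_2 < v_3 < v_4 < v_5 < v_6 < v_7 on the vertex set. Then K (dimension 2) consists of the simplices:

  0-simplices (8): [v_0], [v_1], [v_2], [v_3], [v_4], [v_5], [v_6], [v_7]
  1-simplices (24): (24 of them)
  2-simplices (16): (16 of them)

so the chain groups are C_0 ≅ Z^8, C_1 ≅ Z^24, C_2 ≅ Z^16.

The boundary map ∂_1: C_1 → C_0 sends each edge [p,q] (with p < q) to q − p. For instance
  ∂[v_4,v_6] = [v_6] − [v_4].
The resulting 8×24 matrix has rank 7, and its Smith normal form has invariant factors (1,1,1,1,1,1,1).

Boundary ∂_2: C_2 → C_1 sends each 2-simplex [p,q,r] to [q,r] − [p,r] + [p,q]. For instance
  ∂[v_5,v_6,v_7] = [v_6,v_7] − [v_5,v_7] + [v_5,v_6],
  ∂[v_4,v_5,v_6] = [v_5,v_6] − [v_4,v_6] + [v_4,v_5].
The 24×16 boundary matrix has rank 15 and Smith normal form diag(1,1,1,1,1,1,1,1,1,1,1,1,1,1,1).

Now H_k = ker ∂_k / im ∂_{k+1}, so:

  H_0: rank C_0 − rank ∂_1 = 8 − 7 = 1, and the invariant factors of ∂_1 are all 1, so H_0 ≅ Z.
  H_1: rank ker ∂_1 − rank ∂_2 = (24 − 7) − 15 = 2, and the invariant factors of ∂_2 are all 1, so H_1 ≅ Z^2.
  H_2: rank ker ∂_2 − rank ∂_3 = (16 − 15) − 0 = 1, and there is no ∂_3, so H_2 ≅ Z.

As a check, the Euler characteristic is 8 − 24 + 16 = 0, which agrees with 1 − 2 + 1 = 0.
(K is a triangulation of the torus T^2.)

H_0 ≅ Z,  H_1 ≅ Z^2,  H_2 ≅ Z.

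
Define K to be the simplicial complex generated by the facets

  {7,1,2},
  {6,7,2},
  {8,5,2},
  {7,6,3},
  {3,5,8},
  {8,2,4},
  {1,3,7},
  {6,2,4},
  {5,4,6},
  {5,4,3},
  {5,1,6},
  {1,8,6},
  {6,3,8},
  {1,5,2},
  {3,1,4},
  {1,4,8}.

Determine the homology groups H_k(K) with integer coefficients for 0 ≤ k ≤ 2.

H_0 ≅ Z,  H_1 ≅ Z^2,  H_2 ≅ Z.

We work with the vertex ordering 1 < 2 < 3 < 4 < 5 < 6 < 7 < 8. The simplices of K, each written with vertices in increasing order, are:

  0-simplices (8): [1], [2], [3], [4], [5], [6], [7], [8]
  1-simplices (24): (24 of them)
  2-simplices (16): [1,2,5], [1,2,7], [1,3,4], [1,3,7], [1,4,8], [1,5,6], [1,6,8], [2,4,6], [2,4,8], [2,5,8], [2,6,7], [3,4,5], [3,5,8], [3,6,7], [3,6,8], [4,5,6]

Hence C_0 ≅ Z^8, C_1 ≅ Z^24, C_2 ≅ Z^16.

Boundary ∂_1: C_1 → C_0 maps an edge to its endpoints' difference, ∂[p,q] = q − p. For instance
  ∂[4,8] = [8] − [4].
This gives a 8×24 integer matrix of rank 7; reducing to Smith normal form yields diagonal entries (1,1,1,1,1,1,1).

∂_2: C_2 → C_1 maps a triangle to the signed sum of its edges. For instance
  ∂[2,6,7] = [6,7] − [2,7] + [2,6],
  ∂[1,3,7] = [3,7] − [1,7] + [1,3].
The 24×16 boundary matrix has rank 15 and Smith normal form diag(1,1,1,1,1,1,1,1,1,1,1,1,1,1,1).

Reading off H_k = ker ∂_k / im ∂_{k+1}:

  H_0: rank C_0 − rank ∂_1 = 8 − 7 = 1, and the invariant factors of ∂_1 are all 1, so H_0 ≅ Z.
  H_1: rank ker ∂_1 − rank ∂_2 = (24 − 7) − 15 = 2, and the invariant factors of ∂_2 are all 1, so H_1 ≅ Z^2.
  H_2: rank ker ∂_2 − rank ∂_3 = (16 − 15) − 0 = 1, and there is no ∂_3, so H_2 ≅ Z.

As a check, the Euler characteristic is 8 − 24 + 16 = 0, which agrees with 1 − 2 + 1 = 0.
(K is a triangulation of the torus T^2.)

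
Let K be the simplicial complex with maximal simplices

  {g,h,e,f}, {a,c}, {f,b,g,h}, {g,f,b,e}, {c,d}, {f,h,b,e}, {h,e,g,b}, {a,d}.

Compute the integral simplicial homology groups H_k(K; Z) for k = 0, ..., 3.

We work with the vertex ordering a < b < c < d < e < f < g < h. The simplices of K, each written with vertices in increasing order, are:

  0-simplices (8): a, b, c, d, e, f, g, h
  1-simplices (13): ac, ad, be, bf, bg, bh, cd, ef, eg, eh, fg, fh, gh
  2-simplices (10): bef, beg, beh, bfg, bfh, bgh, efg, efh, egh, fgh
  3-simplices (5): befg, befh, begh, bfgh, efgh

Hence C_0 ≅ Z^8, C_1 ≅ Z^13, C_2 ≅ Z^10, C_3 ≅ Z^5.

∂_1: C_1 → C_0 is given by ∂[p,q] = [q] − [p]. For instance
  ∂eh = h − e.
This gives a 8×13 integer matrix of rank 6; reducing to Smith normal form yields diagonal entries (1,1,1,1,1,1).

The boundary map ∂_2: C_2 → C_1 maps a triangle to the signed sum of its edges. For instance
  ∂efg = fg − eg + ef,
  ∂egh = gh − eh + eg.
As a 13×10 matrix over Z this has rank 6, with invariant factors (1,1,1,1,1,1).

The boundary map ∂_3: C_3 → C_2 sends each 3-simplex σ to the alternating sum Σ_i (−1)^i (σ with its i-th vertex removed). For instance
  ∂befg = efg − bfg + beg − bef,
  ∂befh = efh − bfh + beh − bef.
The resulting 10×5 matrix has rank 4, and its Smith normal form has invariant factors (1,1,1,1).

From H_k ≅ ker(∂_k) / im(∂_{k+1}) we obtain:

  H_0: rank C_0 − rank ∂_1 = 8 − 6 = 2, and the invariant factors of ∂_1 are all 1, so H_0 = Z^2.
  H_1: rank ker ∂_1 − rank ∂_2 = (13 − 6) − 6 = 1, and the invariant factors of ∂_2 are all 1, so H_1 = Z.
  H_2: rank ker ∂_2 − rank ∂_3 = (10 − 6) − 4 = 0, and the invariant factors of ∂_3 are all 1, so H_2 = 0.
  H_3: rank ker ∂_3 − rank ∂_4 = (5 − 4) − 0 = 1, and there is no ∂_4, so H_3 = Z.

H_0 ≅ Z^2,  H_1 ≅ Z,  H_2 = 0,  H_3 ≅ Z.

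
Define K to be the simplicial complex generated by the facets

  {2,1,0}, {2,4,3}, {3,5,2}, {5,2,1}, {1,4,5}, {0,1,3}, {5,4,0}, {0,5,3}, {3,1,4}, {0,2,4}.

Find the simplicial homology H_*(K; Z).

H_0 = Z,  H_1 = Z/2,  H_2 = 0.

Fix the vertex order 0 < 1 < 2 < 3 < 4 < 5 and write every simplex with vertices in increasing order. Then dim K = 2 and the simplices of K are:

  0-simplices (6): [0], [1], [2], [3], [4], [5]
  1-simplices (15): [0,1], [0,2], [0,3], [0,4], [0,5], [1,2], [1,3], [1,4], [1,5], [2,3], [2,4], [2,5], [3,4], [3,5], [4,5]
  2-simplices (10): [0,1,2], [0,1,3], [0,2,4], [0,3,5], [0,4,5], [1,2,5], [1,3,4], [1,4,5], [2,3,4], [2,3,5]

giving chain groups C_0 ≅ Z^6, C_1 ≅ Z^15, C_2 ≅ Z^10.

Boundary ∂_1: C_1 → C_0 sends each edge [p,q] (with p < q) to q − p.
As a 6×15 matrix over Z this has rank 5, with invariant factors (1,1,1,1,1).

∂_2: C_2 → C_1 sends each 2-simplex [p,q,r] to [q,r] − [p,r] + [p,q]. For instance
  ∂[0,2,4] = [2,4] − [0,4] + [0,2],
  ∂[0,1,3] = [1,3] − [0,3] + [0,1].
The resulting 15×10 matrix has rank 10, and its Smith normal form has invariant factors (1,1,1,1,1,1,1,1,1,2).

Reading off H_k = ker ∂_k / im ∂_{k+1}:

  H_0: rank C_0 − rank ∂_1 = 6 − 5 = 1, and the invariant factors of ∂_1 are all 1, so H_0 = Z.
  H_1: rank ker ∂_1 − rank ∂_2 = (15 − 5) − 10 = 0, and ∂_2 has invariant factor 2 > 1, so H_1 = Z/2.
  H_2: rank ker ∂_2 − rank ∂_3 = (10 − 10) − 0 = 0, and there is no ∂_3, so H_2 = 0.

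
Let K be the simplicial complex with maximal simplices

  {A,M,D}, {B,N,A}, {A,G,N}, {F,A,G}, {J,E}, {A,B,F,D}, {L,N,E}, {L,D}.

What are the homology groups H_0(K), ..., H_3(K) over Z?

H_0 ≅ Z,  H_1 ≅ Z,  H_2 = 0,  H_3 = 0.

Take the total order A < B < D < E < F < G < J < L < M < N on the vertex set. Then K (dimension 3) consists of the simplices:

  0-simplices (10): A, B, D, E, F, G, J, L, M, N
  1-simplices (18): AB, AD, AF, AG, AM, AN, BD, BF, BN, DF, DL, DM, EJ, EL, EN, FG, GN, LN
  2-simplices (9): ABD, ABF, ABN, ADF, ADM, AFG, AGN, BDF, ELN
  3-simplices (1): ABDF

giving chain groups C_0 ≅ Z^10, C_1 ≅ Z^18, C_2 ≅ Z^9, C_3 ≅ Z^1.

The boundary map ∂_1: C_1 → C_0 is given by ∂[p,q] = [q] − [p]. For instance
  ∂DM = M − D.
The resulting 10×18 matrix has rank 9, and its Smith normal form has invariant factors (1,1,1,1,1,1,1,1,1).

The boundary map ∂_2: C_2 → C_1 acts by ∂[p,q,r] = [q,r] − [p,r] + [p,q]. For instance
  ∂ADF = DF − AF + AD,
  ∂ELN = LN − EN + EL.
The 18×9 boundary matrix has rank 8 and Smith normal form diag(1,1,1,1,1,1,1,1).

Boundary ∂_3: C_3 → C_2 sends each 3-simplex σ to the alternating sum Σ_i (−1)^i (σ with its i-th vertex removed). For instance
  ∂ABDF = BDF − ADF + ABF − ABD.
As a 9×1 matrix over Z this has rank 1, with invariant factors (1).

Now H_k = ker ∂_k / im ∂_{k+1}, so:

  H_0: rank C_0 − rank ∂_1 = 10 − 9 = 1, and the invariant factors of ∂_1 are all 1, so H_0 ≅ Z.
  H_1: rank ker ∂_1 − rank ∂_2 = (18 − 9) − 8 = 1, and the invariant factors of ∂_2 are all 1, so H_1 ≅ Z.
  H_2: rank ker ∂_2 − rank ∂_3 = (9 − 8) − 1 = 0, and the invariant factors of ∂_3 are all 1, so H_2 ≅ 0.
  H_3: rank ker ∂_3 − rank ∂_4 = (1 − 1) − 0 = 0, and there is no ∂_4, so H_3 ≅ 0.

As a check, the Euler characteristic is 10 − 18 + 9 − 1 = 0, which agrees with 1 − 1 + 0 − 0 = 0.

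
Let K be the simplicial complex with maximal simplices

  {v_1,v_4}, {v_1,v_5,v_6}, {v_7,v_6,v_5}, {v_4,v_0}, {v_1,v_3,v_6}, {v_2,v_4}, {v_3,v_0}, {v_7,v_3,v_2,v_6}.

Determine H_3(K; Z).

Order the vertices as v_0 < v_1 < v_2 < v_3 < v_4 < v_5 < v_6 < v_7. Listing each simplex with vertices in this order, K has dimension 3 with simplices:

  0-simplices (8): [v_0], [v_1], [v_2], [v_3], [v_4], [v_5], [v_6], [v_7]
  1-simplices (15): (15 of them)
  2-simplices (7): [v_1,v_3,v_6], [v_1,v_5,v_6], [v_2,v_3,v_6], [v_2,v_3,v_7], [v_2,v_6,v_7], [v_3,v_6,v_7], [v_5,v_6,v_7]
  3-simplices (1): [v_2,v_3,v_6,v_7]

giving chain groups C_0 ≅ Z^8, C_1 ≅ Z^15, C_2 ≅ Z^7, C_3 ≅ Z^1.

Boundary ∂_1: C_1 → C_0 maps an edge to its endpoints' difference, ∂[p,q] = q − p.
This gives a 8×15 integer matrix of rank 7; reducing to Smith normal form yields diagonal entries (1,1,1,1,1,1,1).

∂_2: C_2 → C_1 sends each 2-simplex [p,q,r] to [q,r] − [p,r] + [p,q]. For instance
  ∂[v_3,v_6,v_7] = [v_6,v_7] − [v_3,v_7] + [v_3,v_6],
  ∂[v_5,v_6,v_7] = [v_6,v_7] − [v_5,v_7] + [v_5,v_6].
As a 15×7 matrix over Z this has rank 6, with invariant factors (1,1,1,1,1,1).

∂_3: C_3 → C_2 sends each 3-simplex σ to the alternating sum Σ_i (−1)^i (σ with its i-th vertex removed). For instance
  ∂[v_2,v_3,v_6,v_7] = [v_3,v_6,v_7] − [v_2,v_6,v_7] + [v_2,v_3,v_7] − [v_2,v_3,v_6].
The resulting 7×1 matrix has rank 1, and its Smith normal form has invariant factors (1).

Computing H_k = (kernel of ∂_k) / (image of ∂_{k+1}):

  H_3: rank ker ∂_3 − rank ∂_4 = (1 − 1) − 0 = 0, and there is no ∂_4, so H_3 = 0.

H_3 = 0.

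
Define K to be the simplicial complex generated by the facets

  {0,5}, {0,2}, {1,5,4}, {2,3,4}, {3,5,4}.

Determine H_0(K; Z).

Take the total order 0 < 1 < 2 < 3 < 4 < 5 on the vertex set. Then K (dimension 2) consists of the simplices:

  0-simplices (6): [0], [1], [2], [3], [4], [5]
  1-simplices (9): [0,2], [0,5], [1,4], [1,5], [2,3], [2,4], [3,4], [3,5], [4,5]
  2-simplices (3): [1,4,5], [2,3,4], [3,4,5]

Hence C_0 ≅ Z^6, C_1 ≅ Z^9, C_2 ≅ Z^3.

Boundary ∂_1: C_1 → C_0 is given by ∂[p,q] = [q] − [p]. For instance
  ∂[2,3] = [3] − [2].
The 6×9 boundary matrix has rank 5 and Smith normal form diag(1,1,1,1,1).

Boundary ∂_2: C_2 → C_1 sends each 2-simplex [p,q,r] to [q,r] − [p,r] + [p,q]. For instance
  ∂[1,4,5] = [4,5] − [1,5] + [1,4],
  ∂[3,4,5] = [4,5] − [3,5] + [3,4].
This gives a 9×3 integer matrix of rank 3; reducing to Smith normal form yields diagonal entries (1,1,1).

Now H_k = ker ∂_k / im ∂_{k+1}, so:

  H_0: rank C_0 − rank ∂_1 = 6 − 5 = 1, and the invariant factors of ∂_1 are all 1, so H_0 ≅ Z.

H_0 = Z.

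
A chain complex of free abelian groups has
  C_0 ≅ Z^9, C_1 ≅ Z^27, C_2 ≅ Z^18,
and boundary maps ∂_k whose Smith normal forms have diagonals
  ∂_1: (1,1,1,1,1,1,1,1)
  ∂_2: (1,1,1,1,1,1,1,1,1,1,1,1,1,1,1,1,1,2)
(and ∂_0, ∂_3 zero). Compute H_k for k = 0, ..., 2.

H_0 = Z,  H_1 = Z ⊕ Z/2,  H_2 = 0.

H_0: b_0 = 9 − 0 − 8 = 1; torsion from ∂_1 factors > 1: none. So H_0 = Z.
H_1: b_1 = 27 − 8 − 18 = 1; torsion from ∂_2 factors > 1: [2]. So H_1 = Z ⊕ Z/2.
H_2: b_2 = 18 − 18 − 0 = 0; torsion from ∂_3 factors > 1: none. So H_2 = 0.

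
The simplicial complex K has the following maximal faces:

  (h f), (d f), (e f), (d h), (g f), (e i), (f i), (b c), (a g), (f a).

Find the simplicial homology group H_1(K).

K has 9 vertices, 10 edges.
rank ∂_1 = 7, rank ∂_2 = 0 ⇒ b_1 = 10 − 7 − 0 = 3. So H_1 = Z^3.

H_1 = Z^3.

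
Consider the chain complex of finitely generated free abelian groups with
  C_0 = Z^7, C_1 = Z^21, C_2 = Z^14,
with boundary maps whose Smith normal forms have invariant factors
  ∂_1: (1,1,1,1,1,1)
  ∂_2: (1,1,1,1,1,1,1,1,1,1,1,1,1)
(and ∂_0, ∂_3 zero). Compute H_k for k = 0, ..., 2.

H_0: b_0 = 7 − 0 − 6 = 1; torsion from ∂_1 factors > 1: none. So H_0 ≅ Z.
H_1: b_1 = 21 − 6 − 13 = 2; torsion from ∂_2 factors > 1: none. So H_1 ≅ Z^2.
H_2: b_2 = 14 − 13 − 0 = 1; torsion from ∂_3 factors > 1: none. So H_2 ≅ Z.

H_0 ≅ Z,  H_1 ≅ Z^2,  H_2 ≅ Z.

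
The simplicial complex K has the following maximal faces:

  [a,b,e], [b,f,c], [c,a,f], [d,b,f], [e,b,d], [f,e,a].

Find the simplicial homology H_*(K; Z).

H_0 = Z,  H_1 = Z,  H_2 = 0.

Order the vertices as a < b < c < d < e < f. Listing each simplex with vertices in this order, K has dimension 2 with simplices:

  0-simplices (6): a, b, c, d, e, f
  1-simplices (12): ab, ac, ae, af, bc, bd, be, bf, cf, de, df, ef
  2-simplices (6): abe, acf, aef, bcf, bde, bdf

Hence C_0 ≅ Z^6, C_1 ≅ Z^12, C_2 ≅ Z^6.

Boundary ∂_1: C_1 → C_0 sends each edge [p,q] (with p < q) to q − p.
As a 6×12 matrix over Z this has rank 5, with invariant factors (1,1,1,1,1).

The boundary map ∂_2: C_2 → C_1 acts by ∂[p,q,r] = [q,r] − [p,r] + [p,q]. For instance
  ∂acf = cf − af + ac,
  ∂aef = ef − af + ae.
This gives a 12×6 integer matrix of rank 6; reducing to Smith normal form yields diagonal entries (1,1,1,1,1,1).

From H_k ≅ ker(∂_k) / im(∂_{k+1}) we obtain:

  H_0: rank C_0 − rank ∂_1 = 6 − 5 = 1, and the invariant factors of ∂_1 are all 1, so H_0 ≅ Z.
  H_1: rank ker ∂_1 − rank ∂_2 = (12 − 5) − 6 = 1, and the invariant factors of ∂_2 are all 1, so H_1 ≅ Z.
  H_2: rank ker ∂_2 − rank ∂_3 = (6 − 6) − 0 = 0, and there is no ∂_3, so H_2 ≅ 0.

(K is a triangulation of the cylinder S^1 x I.)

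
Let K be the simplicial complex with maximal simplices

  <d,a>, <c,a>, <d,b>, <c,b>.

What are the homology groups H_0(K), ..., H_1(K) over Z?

H_0 = Z,  H_1 = Z.

Order the vertices as a < b < c < d. Listing each simplex with vertices in this order, K has dimension 1 with simplices:

  0-simplices (4): a, b, c, d
  1-simplices (4): ac, ad, bc, bd

giving chain groups C_0 ≅ Z^4, C_1 ≅ Z^4.

Boundary ∂_1: C_1 → C_0 maps an edge to its endpoints' difference, ∂[p,q] = q − p. For instance
  ∂bd = d − b.
The resulting 4×4 matrix has rank 3, and its Smith normal form has invariant factors (1,1,1).

Now H_k = ker ∂_k / im ∂_{k+1}, so:

  H_0: rank C_0 − rank ∂_1 = 4 − 3 = 1, and the invariant factors of ∂_1 are all 1, so H_0 ≅ Z.
  H_1: rank ker ∂_1 − rank ∂_2 = (4 − 3) − 0 = 1, and there is no ∂_2, so H_1 ≅ Z.

As a check, the Euler characteristic is 4 − 4 = 0, which agrees with 1 − 1 = 0.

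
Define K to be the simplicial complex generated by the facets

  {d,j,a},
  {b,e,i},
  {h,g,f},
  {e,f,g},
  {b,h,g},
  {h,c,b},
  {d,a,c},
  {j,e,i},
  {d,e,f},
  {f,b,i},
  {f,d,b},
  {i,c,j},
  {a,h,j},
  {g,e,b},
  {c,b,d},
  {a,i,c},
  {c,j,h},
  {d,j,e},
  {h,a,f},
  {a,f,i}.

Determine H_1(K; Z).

H_1 ≅ Z × Z/2.

Order the vertices as a < b < c < d < e < f < g < h < i < j. Listing each simplex with vertices in this order, K has dimension 2 with simplices:

  0-simplices (10): a, b, c, d, e, f, g, h, i, j
  1-simplices (30): ac, ad, af, ah, ai, aj, bc, bd, be, bf, bg, bh, bi, cd, ch, ci, cj, de, df, dj, ef, eg, ei, ej, fg, fh, fi, gh, hj, ij
  2-simplices (20): acd, aci, adj, afh, afi, ahj, bcd, bch, bdf, beg, bei, bfi, bgh, chj, cij, def, dej, efg, eij, fgh

so the chain groups are C_0 ≅ Z^10, C_1 ≅ Z^30, C_2 ≅ Z^20.

∂_1: C_1 → C_0 maps an edge to its endpoints' difference, ∂[p,q] = q − p. For instance
  ∂cd = d − c.
This gives a 10×30 integer matrix of rank 9; reducing to Smith normal form yields diagonal entries (1,1,1,1,1,1,1,1,1).

The boundary map ∂_2: C_2 → C_1 maps a triangle to the signed sum of its edges. For instance
  ∂eij = ij − ej + ei,
  ∂acd = cd − ad + ac.
This gives a 30×20 integer matrix of rank 20; reducing to Smith normal form yields diagonal entries (1,1,1,1,1,1,1,1,1,1,1,1,1,1,1,1,1,1,1,2).

From H_k ≅ ker(∂_k) / im(∂_{k+1}) we obtain:

  H_1: rank ker ∂_1 − rank ∂_2 = (30 − 9) − 20 = 1, and ∂_2 has invariant factor 2 > 1, so H_1 = Z × Z/2.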